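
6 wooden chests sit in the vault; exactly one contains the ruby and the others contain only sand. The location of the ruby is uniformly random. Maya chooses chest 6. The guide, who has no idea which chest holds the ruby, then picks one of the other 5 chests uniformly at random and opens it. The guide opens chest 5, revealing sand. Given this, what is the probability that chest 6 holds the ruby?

Because the guide chose which chest to open without knowing where the ruby is, the choice is independent of the prize location. Learning that chest 5 does not hold the ruby simply rules out that one location and leaves the remaining 5 chests still equally likely by symmetry.
So P(the ruby in chest 6) = 1/5.

1/5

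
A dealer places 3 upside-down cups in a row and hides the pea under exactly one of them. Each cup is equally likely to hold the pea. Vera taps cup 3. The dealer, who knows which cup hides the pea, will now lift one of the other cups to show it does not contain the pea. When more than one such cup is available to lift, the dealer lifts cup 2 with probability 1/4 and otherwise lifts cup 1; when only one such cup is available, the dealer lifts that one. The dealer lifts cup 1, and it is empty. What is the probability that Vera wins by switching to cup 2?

4/7

Condition on the true location of the pea.
If it is under cup 1 (prior 1/3): the dealer opened cup 1, so this case is ruled out; weight (1/3)·0 = 0.
If it is under cup 2 (prior 1/3): only cup 1 is available, probability 1; weight (1/3)·1 = 1/3.
If it is under cup 3 (prior 1/3): cup 2 is available but not opened, probability 3/4; weight (1/3)·(3/4) = 1/4.
The weights sum to 7/12.
So P(the pea under cup 2 | the dealer opened cup 1) = (1/3) / (7/12) = 4/7.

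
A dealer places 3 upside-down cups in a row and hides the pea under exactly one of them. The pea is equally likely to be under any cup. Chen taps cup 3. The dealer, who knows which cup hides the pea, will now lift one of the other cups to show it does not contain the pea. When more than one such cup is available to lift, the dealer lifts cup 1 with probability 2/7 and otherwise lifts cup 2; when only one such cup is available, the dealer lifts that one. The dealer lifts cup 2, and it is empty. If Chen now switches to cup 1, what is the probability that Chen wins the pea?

Condition on the true location of the pea.
If it is under cup 1 (prior 1/3): only cup 2 is available, probability 1; weight (1/3)·1 = 1/3.
If it is under cup 2 (prior 1/3): the dealer opened cup 2, so this case is ruled out; weight (1/3)·0 = 0.
If it is under cup 3 (prior 1/3): cup 1 is available but not opened, probability 5/7; weight (1/3)·(5/7) = 5/21.
The weights sum to 4/7.
So P(the pea under cup 1 | the dealer opened cup 2) = (1/3) / (4/7) = 7/12.

7/12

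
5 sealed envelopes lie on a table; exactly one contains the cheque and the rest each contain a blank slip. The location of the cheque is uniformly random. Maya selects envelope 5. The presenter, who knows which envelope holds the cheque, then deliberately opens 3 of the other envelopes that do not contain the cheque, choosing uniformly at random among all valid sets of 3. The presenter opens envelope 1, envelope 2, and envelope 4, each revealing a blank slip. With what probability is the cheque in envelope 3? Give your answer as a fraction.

Apply Bayes' rule, conditioning on where the cheque actually is.
If it is in any of envelopes 1, 2, and 4 (prior 1/5 each): that envelope was opened and seen not to hold the prize — ruled out; weight (1/5)·0 = 0 each.
If it is in envelope 3 (prior 1/5): the presenter has no choice, probability 1; weight (1/5)·1 = 1/5.
If it is in envelope 5 (prior 1/5): the presenter has 4 equally likely choices, so probability 1/4; weight (1/5)·(1/4) = 1/20.
The weights sum to 1/4.
So P(the cheque in envelope 3 | the presenter opened envelope 1, envelope 2, and envelope 4) = (1/5) / (1/4) = 4/5.

4/5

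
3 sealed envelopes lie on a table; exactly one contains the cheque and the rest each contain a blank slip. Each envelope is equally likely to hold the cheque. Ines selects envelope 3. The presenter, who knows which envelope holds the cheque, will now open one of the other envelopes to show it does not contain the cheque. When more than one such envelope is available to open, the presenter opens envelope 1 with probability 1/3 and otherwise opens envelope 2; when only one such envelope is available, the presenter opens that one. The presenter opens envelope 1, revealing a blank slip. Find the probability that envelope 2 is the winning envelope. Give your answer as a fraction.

Apply Bayes' rule, conditioning on where the cheque actually is.
If it is in envelope 1 (prior 1/3): the presenter opened envelope 1, so this case is ruled out; weight (1/3)·0 = 0.
If it is in envelope 2 (prior 1/3): only envelope 1 is available, probability 1; weight (1/3)·1 = 1/3.
If it is in envelope 3 (prior 1/3): envelope 1 is available, opened with probability 1/3; weight (1/3)·(1/3) = 1/9.
The weights sum to 4/9.
So P(the cheque in envelope 2 | the presenter opened envelope 1) = (1/3) / (4/9) = 3/4.

3/4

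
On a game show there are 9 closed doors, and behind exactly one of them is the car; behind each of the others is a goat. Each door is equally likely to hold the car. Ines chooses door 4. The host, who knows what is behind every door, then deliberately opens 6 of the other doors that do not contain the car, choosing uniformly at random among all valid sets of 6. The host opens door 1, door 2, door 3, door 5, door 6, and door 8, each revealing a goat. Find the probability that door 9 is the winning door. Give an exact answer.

4/9

Condition on the true location of the car.
If it is behind any of doors 1, 2, 3, 5, 6, and 8 (prior 1/9 each): that door was opened and seen not to hold the prize — ruled out; weight (1/9)·0 = 0 each.
If it is behind door 4 (prior 1/9): the host has 28 equally likely choices, so probability 1/28; weight (1/9)·(1/28) = 1/252.
If it is behind either of doors 7 and 9 (prior 1/9 each): the host has 7 equally likely choices, so probability 1/7; weight (1/9)·(1/7) = 1/63 each.
The weights sum to 1/28.
So P(the car behind door 9 | the host opened door 1, door 2, door 3, door 5, door 6, and door 8) = (1/63) / (1/28) = 4/9.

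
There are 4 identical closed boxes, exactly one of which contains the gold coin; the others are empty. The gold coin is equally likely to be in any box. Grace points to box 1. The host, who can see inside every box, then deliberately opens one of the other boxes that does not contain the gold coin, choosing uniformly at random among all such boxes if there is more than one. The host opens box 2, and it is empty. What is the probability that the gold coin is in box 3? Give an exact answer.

3/8

Consider each possible location of the gold coin in turn.
If it is in box 1 (prior 1/4): the host has 3 equally likely choices, so probability 1/3; weight (1/4)·(1/3) = 1/12.
If it is in box 2 (prior 1/4): the host opened box 2, so this case is ruled out; weight (1/4)·0 = 0.
If it is in either of boxes 3 and 4 (prior 1/4 each): the host has 2 equally likely choices, so probability 1/2; weight (1/4)·(1/2) = 1/8 each.
The weights sum to 1/3.
So P(the gold coin in box 3 | the host opened box 2) = (1/8) / (1/3) = 3/8.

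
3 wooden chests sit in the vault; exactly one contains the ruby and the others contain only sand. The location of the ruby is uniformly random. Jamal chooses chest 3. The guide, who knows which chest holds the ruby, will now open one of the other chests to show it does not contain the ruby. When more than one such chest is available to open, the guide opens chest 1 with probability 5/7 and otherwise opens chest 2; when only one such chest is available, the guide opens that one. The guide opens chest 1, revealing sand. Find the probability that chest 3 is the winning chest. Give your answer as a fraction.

5/12

Apply Bayes' rule, conditioning on where the ruby actually is.
If it is in chest 1 (prior 1/3): the guide opened chest 1, so this case is ruled out; weight (1/3)·0 = 0.
If it is in chest 2 (prior 1/3): only chest 1 is available, probability 1; weight (1/3)·1 = 1/3.
If it is in chest 3 (prior 1/3): chest 1 is available, opened with probability 5/7; weight (1/3)·(5/7) = 5/21.
The weights sum to 4/7.
So P(the ruby in chest 3 | the guide opened chest 1) = (5/21) / (4/7) = 5/12.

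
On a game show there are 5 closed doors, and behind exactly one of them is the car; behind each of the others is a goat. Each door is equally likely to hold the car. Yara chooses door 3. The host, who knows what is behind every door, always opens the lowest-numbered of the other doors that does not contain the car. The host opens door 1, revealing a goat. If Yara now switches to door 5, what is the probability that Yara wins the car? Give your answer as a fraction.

1/4

Consider each possible location of the car in turn.
If it is behind door 1 (prior 1/5): the host opened door 1, so this case is ruled out; weight (1/5)·0 = 0.
If it is behind any of doors 2, 3, 4, and 5 (prior 1/5 each): door 1 is the lowest-numbered option available, probability 1; weight (1/5)·1 = 1/5 each.
The weights sum to 4/5.
So P(the car behind door 5 | the host opened door 1) = (1/5) / (4/5) = 1/4.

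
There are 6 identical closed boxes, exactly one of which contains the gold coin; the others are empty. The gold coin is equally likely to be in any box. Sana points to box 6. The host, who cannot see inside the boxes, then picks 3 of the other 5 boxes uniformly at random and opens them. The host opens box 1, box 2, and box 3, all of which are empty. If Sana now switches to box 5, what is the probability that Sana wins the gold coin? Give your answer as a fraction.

1/3

Because the host chose which boxes to open without knowing where the gold coin is, the choice is independent of the prize location. Learning that none of the 3 opened boxes holds the gold coin simply rules out those 3 locations and leaves the remaining 3 boxes still equally likely by symmetry.
So P(the gold coin in box 5) = 1/3.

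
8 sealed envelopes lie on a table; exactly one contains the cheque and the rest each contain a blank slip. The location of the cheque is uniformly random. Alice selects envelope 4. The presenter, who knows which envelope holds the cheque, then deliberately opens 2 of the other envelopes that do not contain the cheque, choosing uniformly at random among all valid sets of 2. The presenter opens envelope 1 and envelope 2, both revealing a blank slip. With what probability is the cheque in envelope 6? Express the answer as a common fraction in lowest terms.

Condition on the true location of the cheque.
If it is in either of envelopes 1 and 2 (prior 1/8 each): that envelope was opened and seen not to hold the prize — ruled out; weight (1/8)·0 = 0 each.
If it is in any of envelopes 3, 5, 6, 7, and 8 (prior 1/8 each): the presenter has 15 equally likely choices, so probability 1/15; weight (1/8)·(1/15) = 1/120 each.
If it is in envelope 4 (prior 1/8): the presenter has 21 equally likely choices, so probability 1/21; weight (1/8)·(1/21) = 1/168.
The weights sum to 1/21.
So P(the cheque in envelope 6 | the presenter opened envelope 1 and envelope 2) = (1/120) / (1/21) = 7/40.

7/40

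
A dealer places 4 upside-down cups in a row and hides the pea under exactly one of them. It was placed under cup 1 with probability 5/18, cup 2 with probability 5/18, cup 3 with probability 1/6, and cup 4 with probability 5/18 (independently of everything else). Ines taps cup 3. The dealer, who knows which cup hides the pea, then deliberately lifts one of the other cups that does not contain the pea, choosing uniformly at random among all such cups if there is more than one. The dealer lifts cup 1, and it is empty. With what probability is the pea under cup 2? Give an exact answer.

Consider each possible location of the pea in turn.
If it is under cup 1 (prior 5/18): the dealer opened cup 1, so this case is ruled out; weight (5/18)·0 = 0.
If it is under either of cups 2 and 4 (prior 5/18 each): the dealer has 2 equally likely choices, so probability 1/2; weight (5/18)·(1/2) = 5/36 each.
If it is under cup 3 (prior 1/6): the dealer has 3 equally likely choices, so probability 1/3; weight (1/6)·(1/3) = 1/18.
The weights sum to 1/3.
So P(the pea under cup 2 | the dealer opened cup 1) = (5/36) / (1/3) = 5/12.

5/12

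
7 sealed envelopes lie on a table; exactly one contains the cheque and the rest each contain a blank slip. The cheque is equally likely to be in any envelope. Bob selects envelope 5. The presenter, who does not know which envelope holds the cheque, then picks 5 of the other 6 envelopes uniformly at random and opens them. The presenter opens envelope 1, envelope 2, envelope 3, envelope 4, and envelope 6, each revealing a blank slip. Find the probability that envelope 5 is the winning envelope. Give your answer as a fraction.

Condition on the true location of the cheque.
If it is in any of envelopes 1, 2, 3, 4, and 6 (prior 1/7 each): that envelope was opened and seen not to hold the prize — ruled out; weight (1/7)·0 = 0 each.
If it is in either of envelopes 5 and 7 (prior 1/7 each): the presenter picks exactly this set with probability 1/6 regardless, and none is the prize; weight (1/7)·(1/6) = 1/42 each.
The weights sum to 1/21.
So P(the cheque in envelope 5 | the presenter opened envelope 1, envelope 2, envelope 3, envelope 4, and envelope 6) = (1/42) / (1/21) = 1/2.

1/2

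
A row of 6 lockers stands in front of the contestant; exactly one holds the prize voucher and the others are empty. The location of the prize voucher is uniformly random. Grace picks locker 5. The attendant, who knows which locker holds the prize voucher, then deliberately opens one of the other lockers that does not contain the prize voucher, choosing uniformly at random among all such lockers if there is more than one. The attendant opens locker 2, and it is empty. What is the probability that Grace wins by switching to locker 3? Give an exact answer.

Apply Bayes' rule, conditioning on where the prize voucher actually is.
If it is in any of lockers 1, 3, 4, and 6 (prior 1/6 each): the attendant has 4 equally likely choices, so probability 1/4; weight (1/6)·(1/4) = 1/24 each.
If it is in locker 2 (prior 1/6): the attendant opened locker 2, so this case is ruled out; weight (1/6)·0 = 0.
If it is in locker 5 (prior 1/6): the attendant has 5 equally likely choices, so probability 1/5; weight (1/6)·(1/5) = 1/30.
The weights sum to 1/5.
So P(the prize voucher in locker 3 | the attendant opened locker 2) = (1/24) / (1/5) = 5/24.

5/24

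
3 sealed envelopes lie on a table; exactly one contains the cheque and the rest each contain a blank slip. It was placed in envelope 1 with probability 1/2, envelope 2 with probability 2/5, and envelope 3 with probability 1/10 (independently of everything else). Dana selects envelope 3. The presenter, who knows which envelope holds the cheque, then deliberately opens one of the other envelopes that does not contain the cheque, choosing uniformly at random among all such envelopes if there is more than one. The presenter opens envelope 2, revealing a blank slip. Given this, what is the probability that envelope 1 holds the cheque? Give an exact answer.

10/11

Condition on the true location of the cheque.
If it is in envelope 1 (prior 1/2): the presenter has no choice, probability 1; weight (1/2)·1 = 1/2.
If it is in envelope 2 (prior 2/5): the presenter opened envelope 2, so this case is ruled out; weight (2/5)·0 = 0.
If it is in envelope 3 (prior 1/10): the presenter has 2 equally likely choices, so probability 1/2; weight (1/10)·(1/2) = 1/20.
The weights sum to 11/20.
So P(the cheque in envelope 1 | the presenter opened envelope 2) = (1/2) / (11/20) = 10/11.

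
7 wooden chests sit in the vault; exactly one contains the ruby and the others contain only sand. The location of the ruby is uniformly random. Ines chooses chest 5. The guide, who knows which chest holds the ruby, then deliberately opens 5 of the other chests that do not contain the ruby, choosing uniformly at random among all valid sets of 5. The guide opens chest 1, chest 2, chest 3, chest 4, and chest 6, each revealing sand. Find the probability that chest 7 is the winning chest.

6/7

Condition on the true location of the ruby.
If it is in any of chests 1, 2, 3, 4, and 6 (prior 1/7 each): that chest was opened and seen not to hold the prize — ruled out; weight (1/7)·0 = 0 each.
If it is in chest 5 (prior 1/7): the guide has 6 equally likely choices, so probability 1/6; weight (1/7)·(1/6) = 1/42.
If it is in chest 7 (prior 1/7): the guide has no choice, probability 1; weight (1/7)·1 = 1/7.
The weights sum to 1/6.
So P(the ruby in chest 7 | the guide opened chest 1, chest 2, chest 3, chest 4, and chest 6) = (1/7) / (1/6) = 6/7.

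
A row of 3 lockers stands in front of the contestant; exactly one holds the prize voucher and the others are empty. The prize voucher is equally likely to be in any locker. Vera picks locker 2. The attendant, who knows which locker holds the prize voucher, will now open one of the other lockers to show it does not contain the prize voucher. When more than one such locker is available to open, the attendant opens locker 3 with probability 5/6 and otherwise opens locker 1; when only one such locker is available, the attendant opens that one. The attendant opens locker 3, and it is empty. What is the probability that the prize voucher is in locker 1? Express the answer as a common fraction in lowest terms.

6/11

Condition on the true location of the prize voucher.
If it is in locker 1 (prior 1/3): only locker 3 is available, probability 1; weight (1/3)·1 = 1/3.
If it is in locker 2 (prior 1/3): locker 3 is available, opened with probability 5/6; weight (1/3)·(5/6) = 5/18.
If it is in locker 3 (prior 1/3): the attendant opened locker 3, so this case is ruled out; weight (1/3)·0 = 0.
The weights sum to 11/18.
So P(the prize voucher in locker 1 | the attendant opened locker 3) = (1/3) / (11/18) = 6/11.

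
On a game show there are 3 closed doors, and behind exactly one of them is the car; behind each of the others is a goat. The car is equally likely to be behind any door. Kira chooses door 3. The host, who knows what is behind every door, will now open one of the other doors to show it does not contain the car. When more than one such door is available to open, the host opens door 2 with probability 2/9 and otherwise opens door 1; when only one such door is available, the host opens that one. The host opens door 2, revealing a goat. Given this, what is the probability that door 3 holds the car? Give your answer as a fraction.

Consider each possible location of the car in turn.
If it is behind door 1 (prior 1/3): only door 2 is available, probability 1; weight (1/3)·1 = 1/3.
If it is behind door 2 (prior 1/3): the host opened door 2, so this case is ruled out; weight (1/3)·0 = 0.
If it is behind door 3 (prior 1/3): door 2 is available, opened with probability 2/9; weight (1/3)·(2/9) = 2/27.
The weights sum to 11/27.
So P(the car behind door 3 | the host opened door 2) = (2/27) / (11/27) = 2/11.

2/11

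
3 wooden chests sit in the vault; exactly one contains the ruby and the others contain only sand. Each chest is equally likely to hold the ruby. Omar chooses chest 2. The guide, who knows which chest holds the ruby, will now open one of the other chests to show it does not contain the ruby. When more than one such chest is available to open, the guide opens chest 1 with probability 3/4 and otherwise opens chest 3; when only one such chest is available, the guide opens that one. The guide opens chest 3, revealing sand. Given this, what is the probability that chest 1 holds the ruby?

4/5

Apply Bayes' rule, conditioning on where the ruby actually is.
If it is in chest 1 (prior 1/3): only chest 3 is available, probability 1; weight (1/3)·1 = 1/3.
If it is in chest 2 (prior 1/3): chest 1 is available but not opened, probability 1/4; weight (1/3)·(1/4) = 1/12.
If it is in chest 3 (prior 1/3): the guide opened chest 3, so this case is ruled out; weight (1/3)·0 = 0.
The weights sum to 5/12.
So P(the ruby in chest 1 | the guide opened chest 3) = (1/3) / (5/12) = 4/5.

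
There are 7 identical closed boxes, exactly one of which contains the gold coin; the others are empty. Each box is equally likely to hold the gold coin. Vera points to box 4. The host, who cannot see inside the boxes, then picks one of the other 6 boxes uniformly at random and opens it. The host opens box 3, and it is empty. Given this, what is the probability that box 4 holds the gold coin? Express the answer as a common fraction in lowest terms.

1/6

Because the host chose which box to open without knowing where the gold coin is, the choice is independent of the prize location. Learning that box 3 does not hold the gold coin simply rules out that one location and leaves the remaining 6 boxes still equally likely by symmetry.
So P(the gold coin in box 4) = 1/6.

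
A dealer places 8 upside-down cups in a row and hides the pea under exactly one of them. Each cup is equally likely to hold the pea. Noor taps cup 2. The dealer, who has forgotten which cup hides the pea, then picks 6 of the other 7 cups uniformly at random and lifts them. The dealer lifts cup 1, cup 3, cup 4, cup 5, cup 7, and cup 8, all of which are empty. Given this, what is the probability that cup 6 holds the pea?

Because the dealer chose which cups to lift without knowing where the pea is, the choice is independent of the prize location. Learning that none of the 6 opened cups holds the pea simply rules out those 6 locations and leaves the remaining 2 cups still equally likely by symmetry.
So P(the pea under cup 6) = 1/2.

1/2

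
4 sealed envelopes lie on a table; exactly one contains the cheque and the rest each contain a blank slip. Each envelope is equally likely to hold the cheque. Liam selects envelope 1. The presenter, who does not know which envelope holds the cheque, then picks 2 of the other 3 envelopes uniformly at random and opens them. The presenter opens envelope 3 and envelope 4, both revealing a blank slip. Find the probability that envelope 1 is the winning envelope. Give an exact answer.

Consider each possible location of the cheque in turn.
If it is in either of envelopes 1 and 2 (prior 1/4 each): the presenter picks exactly this set with probability 1/3 regardless, and none is the prize; weight (1/4)·(1/3) = 1/12 each.
If it is in either of envelopes 3 and 4 (prior 1/4 each): that envelope was opened and seen not to hold the prize — ruled out; weight (1/4)·0 = 0 each.
The weights sum to 1/6.
So P(the cheque in envelope 1 | the presenter opened envelope 3 and envelope 4) = (1/12) / (1/6) = 1/2.

1/2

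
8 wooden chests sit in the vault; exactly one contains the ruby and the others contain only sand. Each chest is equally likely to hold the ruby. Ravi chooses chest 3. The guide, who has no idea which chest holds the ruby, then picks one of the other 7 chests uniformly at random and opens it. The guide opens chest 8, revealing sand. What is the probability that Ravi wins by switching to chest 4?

1/7

Because the guide chose which chest to open without knowing where the ruby is, the choice is independent of the prize location. Learning that chest 8 does not hold the ruby simply rules out that one location and leaves the remaining 7 chests still equally likely by symmetry.
So P(the ruby in chest 4) = 1/7.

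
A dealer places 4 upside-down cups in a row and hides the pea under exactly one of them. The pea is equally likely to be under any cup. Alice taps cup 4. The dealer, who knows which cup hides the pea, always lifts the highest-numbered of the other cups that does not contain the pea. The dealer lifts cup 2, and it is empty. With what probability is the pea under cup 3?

1

Consider each possible location of the pea in turn.
If it is under either of cups 1 and 4 (prior 1/4 each): the dealer would have opened cup 3 instead, probability 0; weight (1/4)·0 = 0 each.
If it is under cup 2 (prior 1/4): the dealer opened cup 2, so this case is ruled out; weight (1/4)·0 = 0.
If it is under cup 3 (prior 1/4): cup 2 is the highest-numbered option available, probability 1; weight (1/4)·1 = 1/4.
The weights sum to 1/4.
So P(the pea under cup 3 | the dealer opened cup 2) = (1/4) / (1/4) = 1.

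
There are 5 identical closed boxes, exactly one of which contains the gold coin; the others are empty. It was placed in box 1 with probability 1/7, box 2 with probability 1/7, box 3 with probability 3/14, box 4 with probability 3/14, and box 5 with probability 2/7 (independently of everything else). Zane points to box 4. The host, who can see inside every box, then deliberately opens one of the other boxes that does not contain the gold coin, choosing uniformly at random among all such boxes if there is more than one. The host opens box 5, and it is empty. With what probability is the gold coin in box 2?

Condition on the true location of the gold coin.
If it is in either of boxes 1 and 2 (prior 1/7 each): the host has 3 equally likely choices, so probability 1/3; weight (1/7)·(1/3) = 1/21 each.
If it is in box 3 (prior 3/14): the host has 3 equally likely choices, so probability 1/3; weight (3/14)·(1/3) = 1/14.
If it is in box 4 (prior 3/14): the host has 4 equally likely choices, so probability 1/4; weight (3/14)·(1/4) = 3/56.
If it is in box 5 (prior 2/7): the host opened box 5, so this case is ruled out; weight (2/7)·0 = 0.
The weights sum to 37/168.
So P(the gold coin in box 2 | the host opened box 5) = (1/21) / (37/168) = 8/37.

8/37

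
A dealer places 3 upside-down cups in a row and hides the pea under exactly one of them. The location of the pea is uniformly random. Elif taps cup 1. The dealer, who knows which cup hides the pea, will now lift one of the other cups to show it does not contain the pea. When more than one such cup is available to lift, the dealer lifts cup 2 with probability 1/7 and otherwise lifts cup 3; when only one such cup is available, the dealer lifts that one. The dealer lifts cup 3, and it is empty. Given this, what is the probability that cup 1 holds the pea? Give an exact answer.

Apply Bayes' rule, conditioning on where the pea actually is.
If it is under cup 1 (prior 1/3): cup 2 is available but not opened, probability 6/7; weight (1/3)·(6/7) = 2/7.
If it is under cup 2 (prior 1/3): only cup 3 is available, probability 1; weight (1/3)·1 = 1/3.
If it is under cup 3 (prior 1/3): the dealer opened cup 3, so this case is ruled out; weight (1/3)·0 = 0.
The weights sum to 13/21.
So P(the pea under cup 1 | the dealer opened cup 3) = (2/7) / (13/21) = 6/13.

6/13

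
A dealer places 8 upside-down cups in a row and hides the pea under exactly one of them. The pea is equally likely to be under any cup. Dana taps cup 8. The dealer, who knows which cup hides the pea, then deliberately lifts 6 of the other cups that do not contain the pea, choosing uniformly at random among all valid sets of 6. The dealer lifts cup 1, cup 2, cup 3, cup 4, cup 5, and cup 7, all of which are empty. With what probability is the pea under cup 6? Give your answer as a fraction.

7/8

Consider each possible location of the pea in turn.
If it is under any of cups 1, 2, 3, 4, 5, and 7 (prior 1/8 each): that cup was opened and seen not to hold the prize — ruled out; weight (1/8)·0 = 0 each.
If it is under cup 6 (prior 1/8): the dealer has no choice, probability 1; weight (1/8)·1 = 1/8.
If it is under cup 8 (prior 1/8): the dealer has 7 equally likely choices, so probability 1/7; weight (1/8)·(1/7) = 1/56.
The weights sum to 1/7.
So P(the pea under cup 6 | the dealer opened cup 1, cup 2, cup 3, cup 4, cup 5, and cup 7) = (1/8) / (1/7) = 7/8.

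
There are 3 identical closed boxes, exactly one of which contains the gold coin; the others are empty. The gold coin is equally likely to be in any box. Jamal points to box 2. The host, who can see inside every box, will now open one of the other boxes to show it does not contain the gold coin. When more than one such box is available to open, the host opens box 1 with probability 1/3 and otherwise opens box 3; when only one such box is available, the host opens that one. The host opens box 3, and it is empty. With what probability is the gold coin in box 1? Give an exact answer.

3/5

Apply Bayes' rule, conditioning on where the gold coin actually is.
If it is in box 1 (prior 1/3): only box 3 is available, probability 1; weight (1/3)·1 = 1/3.
If it is in box 2 (prior 1/3): box 1 is available but not opened, probability 2/3; weight (1/3)·(2/3) = 2/9.
If it is in box 3 (prior 1/3): the host opened box 3, so this case is ruled out; weight (1/3)·0 = 0.
The weights sum to 5/9.
So P(the gold coin in box 1 | the host opened box 3) = (1/3) / (5/9) = 3/5.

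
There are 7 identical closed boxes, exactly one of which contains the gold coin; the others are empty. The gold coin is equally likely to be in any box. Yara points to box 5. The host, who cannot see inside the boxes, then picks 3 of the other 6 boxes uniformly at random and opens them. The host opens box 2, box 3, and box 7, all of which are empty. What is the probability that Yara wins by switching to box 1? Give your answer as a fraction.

Condition on the true location of the gold coin.
If it is in any of boxes 1, 4, 5, and 6 (prior 1/7 each): the host picks exactly this set with probability 1/20 regardless, and none is the prize; weight (1/7)·(1/20) = 1/140 each.
If it is in any of boxes 2, 3, and 7 (prior 1/7 each): that box was opened and seen not to hold the prize — ruled out; weight (1/7)·0 = 0 each.
The weights sum to 1/35.
So P(the gold coin in box 1 | the host opened box 2, box 3, and box 7) = (1/140) / (1/35) = 1/4.

1/4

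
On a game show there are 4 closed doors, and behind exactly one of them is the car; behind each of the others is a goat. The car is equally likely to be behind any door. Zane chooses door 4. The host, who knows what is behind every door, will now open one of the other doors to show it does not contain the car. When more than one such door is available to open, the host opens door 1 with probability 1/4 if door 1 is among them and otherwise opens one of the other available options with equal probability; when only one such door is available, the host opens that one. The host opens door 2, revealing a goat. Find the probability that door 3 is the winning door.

Condition on the true location of the car.
If it is behind door 1 (prior 1/4): door 1 holds the prize so is unavailable; the host chooses uniformly among the 2 others, probability 1/2; weight (1/4)·(1/2) = 1/8.
If it is behind door 2 (prior 1/4): the host opened door 2, so this case is ruled out; weight (1/4)·0 = 0.
If it is behind door 3 (prior 1/4): door 1 is available but not opened, probability 3/4; weight (1/4)·(3/4) = 3/16.
If it is behind door 4 (prior 1/4): door 1 is available but not opened; door 2 gets probability (1 − 1/4)/2 = 3/8; weight (1/4)·(3/8) = 3/32.
The weights sum to 13/32.
So P(the car behind door 3 | the host opened door 2) = (3/16) / (13/32) = 6/13.

6/13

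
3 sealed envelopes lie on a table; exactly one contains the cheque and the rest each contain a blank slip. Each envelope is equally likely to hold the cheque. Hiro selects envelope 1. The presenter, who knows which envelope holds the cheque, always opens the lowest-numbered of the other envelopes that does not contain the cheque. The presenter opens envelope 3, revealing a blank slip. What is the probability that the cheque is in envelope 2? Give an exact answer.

Consider each possible location of the cheque in turn.
If it is in envelope 1 (prior 1/3): the presenter would have opened envelope 2 instead, probability 0; weight (1/3)·0 = 0.
If it is in envelope 2 (prior 1/3): envelope 3 is the lowest-numbered option available, probability 1; weight (1/3)·1 = 1/3.
If it is in envelope 3 (prior 1/3): the presenter opened envelope 3, so this case is ruled out; weight (1/3)·0 = 0.
The weights sum to 1/3.
So P(the cheque in envelope 2 | the presenter opened envelope 3) = (1/3) / (1/3) = 1.

1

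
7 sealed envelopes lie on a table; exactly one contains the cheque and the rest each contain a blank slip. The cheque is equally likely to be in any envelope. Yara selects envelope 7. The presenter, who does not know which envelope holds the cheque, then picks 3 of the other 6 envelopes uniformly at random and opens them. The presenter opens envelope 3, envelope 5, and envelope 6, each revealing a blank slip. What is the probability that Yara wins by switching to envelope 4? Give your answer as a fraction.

Apply Bayes' rule, conditioning on where the cheque actually is.
If it is in any of envelopes 1, 2, 4, and 7 (prior 1/7 each): the presenter picks exactly this set with probability 1/20 regardless, and none is the prize; weight (1/7)·(1/20) = 1/140 each.
If it is in any of envelopes 3, 5, and 6 (prior 1/7 each): that envelope was opened and seen not to hold the prize — ruled out; weight (1/7)·0 = 0 each.
The weights sum to 1/35.
So P(the cheque in envelope 4 | the presenter opened envelope 3, envelope 5, and envelope 6) = (1/140) / (1/35) = 1/4.

1/4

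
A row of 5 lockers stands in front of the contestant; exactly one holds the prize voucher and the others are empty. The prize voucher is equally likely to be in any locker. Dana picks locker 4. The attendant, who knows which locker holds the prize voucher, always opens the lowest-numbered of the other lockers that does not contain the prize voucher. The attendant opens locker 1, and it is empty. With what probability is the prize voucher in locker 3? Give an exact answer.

1/4

Apply Bayes' rule, conditioning on where the prize voucher actually is.
If it is in locker 1 (prior 1/5): the attendant opened locker 1, so this case is ruled out; weight (1/5)·0 = 0.
If it is in any of lockers 2, 3, 4, and 5 (prior 1/5 each): locker 1 is the lowest-numbered option available, probability 1; weight (1/5)·1 = 1/5 each.
The weights sum to 4/5.
So P(the prize voucher in locker 3 | the attendant opened locker 1) = (1/5) / (4/5) = 1/4.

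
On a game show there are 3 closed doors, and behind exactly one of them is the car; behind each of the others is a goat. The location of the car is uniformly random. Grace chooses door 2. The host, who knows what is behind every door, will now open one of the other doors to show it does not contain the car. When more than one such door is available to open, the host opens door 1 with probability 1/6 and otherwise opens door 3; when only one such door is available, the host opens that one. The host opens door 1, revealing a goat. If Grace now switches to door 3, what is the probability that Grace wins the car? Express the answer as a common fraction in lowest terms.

Apply Bayes' rule, conditioning on where the car actually is.
If it is behind door 1 (prior 1/3): the host opened door 1, so this case is ruled out; weight (1/3)·0 = 0.
If it is behind door 2 (prior 1/3): door 1 is available, opened with probability 1/6; weight (1/3)·(1/6) = 1/18.
If it is behind door 3 (prior 1/3): only door 1 is available, probability 1; weight (1/3)·1 = 1/3.
The weights sum to 7/18.
So P(the car behind door 3 | the host opened door 1) = (1/3) / (7/18) = 6/7.

6/7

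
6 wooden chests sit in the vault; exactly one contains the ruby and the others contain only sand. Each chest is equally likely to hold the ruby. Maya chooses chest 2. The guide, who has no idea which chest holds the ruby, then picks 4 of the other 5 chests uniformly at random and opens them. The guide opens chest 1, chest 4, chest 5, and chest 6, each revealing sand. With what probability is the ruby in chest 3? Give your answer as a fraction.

1/2

Consider each possible location of the ruby in turn.
If it is in any of chests 1, 4, 5, and 6 (prior 1/6 each): that chest was opened and seen not to hold the prize — ruled out; weight (1/6)·0 = 0 each.
If it is in either of chests 2 and 3 (prior 1/6 each): the guide picks exactly this set with probability 1/5 regardless, and none is the prize; weight (1/6)·(1/5) = 1/30 each.
The weights sum to 1/15.
So P(the ruby in chest 3 | the guide opened chest 1, chest 4, chest 5, and chest 6) = (1/30) / (1/15) = 1/2.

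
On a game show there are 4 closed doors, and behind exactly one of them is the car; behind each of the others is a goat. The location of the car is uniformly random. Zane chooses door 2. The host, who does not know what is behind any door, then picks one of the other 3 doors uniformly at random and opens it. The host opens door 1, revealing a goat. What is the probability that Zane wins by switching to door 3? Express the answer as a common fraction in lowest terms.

1/3

Apply Bayes' rule, conditioning on where the car actually is.
If it is behind door 1 (prior 1/4): the host opened door 1, so this case is ruled out; weight (1/4)·0 = 0.
If it is behind any of doors 2, 3, and 4 (prior 1/4 each): the host picks door 1 with probability 1/3 regardless, and it is not the prize; weight (1/4)·(1/3) = 1/12 each.
The weights sum to 1/4.
So P(the car behind door 3 | the host opened door 1) = (1/12) / (1/4) = 1/3.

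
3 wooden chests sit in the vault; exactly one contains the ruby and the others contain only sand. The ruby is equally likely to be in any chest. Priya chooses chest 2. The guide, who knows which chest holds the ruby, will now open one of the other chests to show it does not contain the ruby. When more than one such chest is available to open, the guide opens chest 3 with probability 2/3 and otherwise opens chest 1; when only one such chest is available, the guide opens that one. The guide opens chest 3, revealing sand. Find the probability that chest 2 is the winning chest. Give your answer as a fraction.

Consider each possible location of the ruby in turn.
If it is in chest 1 (prior 1/3): only chest 3 is available, probability 1; weight (1/3)·1 = 1/3.
If it is in chest 2 (prior 1/3): chest 3 is available, opened with probability 2/3; weight (1/3)·(2/3) = 2/9.
If it is in chest 3 (prior 1/3): the guide opened chest 3, so this case is ruled out; weight (1/3)·0 = 0.
The weights sum to 5/9.
So P(the ruby in chest 2 | the guide opened chest 3) = (2/9) / (5/9) = 2/5.

2/5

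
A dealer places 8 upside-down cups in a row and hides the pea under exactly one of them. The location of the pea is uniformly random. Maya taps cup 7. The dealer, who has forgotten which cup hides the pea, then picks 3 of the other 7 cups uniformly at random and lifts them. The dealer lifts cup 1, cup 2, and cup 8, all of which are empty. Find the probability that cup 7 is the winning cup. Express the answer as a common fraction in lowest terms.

1/5

Condition on the true location of the pea.
If it is under any of cups 1, 2, and 8 (prior 1/8 each): that cup was opened and seen not to hold the prize — ruled out; weight (1/8)·0 = 0 each.
If it is under any of cups 3, 4, 5, 6, and 7 (prior 1/8 each): the dealer picks exactly this set with probability 1/35 regardless, and none is the prize; weight (1/8)·(1/35) = 1/280 each.
The weights sum to 1/56.
So P(the pea under cup 7 | the dealer opened cup 1, cup 2, and cup 8) = (1/280) / (1/56) = 1/5.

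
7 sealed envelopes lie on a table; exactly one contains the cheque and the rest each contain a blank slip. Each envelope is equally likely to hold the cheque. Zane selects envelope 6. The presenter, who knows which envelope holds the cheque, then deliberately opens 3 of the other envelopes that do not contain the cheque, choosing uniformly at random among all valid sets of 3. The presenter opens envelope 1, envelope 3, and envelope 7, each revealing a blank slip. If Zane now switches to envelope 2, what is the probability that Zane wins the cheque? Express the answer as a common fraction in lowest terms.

2/7

Condition on the true location of the cheque.
If it is in any of envelopes 1, 3, and 7 (prior 1/7 each): that envelope was opened and seen not to hold the prize — ruled out; weight (1/7)·0 = 0 each.
If it is in any of envelopes 2, 4, and 5 (prior 1/7 each): the presenter has 10 equally likely choices, so probability 1/10; weight (1/7)·(1/10) = 1/70 each.
If it is in envelope 6 (prior 1/7): the presenter has 20 equally likely choices, so probability 1/20; weight (1/7)·(1/20) = 1/140.
The weights sum to 1/20.
So P(the cheque in envelope 2 | the presenter opened envelope 1, envelope 3, and envelope 7) = (1/70) / (1/20) = 2/7.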